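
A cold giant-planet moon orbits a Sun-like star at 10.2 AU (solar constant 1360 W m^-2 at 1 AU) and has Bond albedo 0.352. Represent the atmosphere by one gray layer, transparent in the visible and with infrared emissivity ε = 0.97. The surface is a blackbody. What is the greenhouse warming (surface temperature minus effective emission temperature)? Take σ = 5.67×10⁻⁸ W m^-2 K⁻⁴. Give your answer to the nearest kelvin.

Flux at the orbit: S = 1360/(10.2)² = 13.07 W m^-2.
The planet radiates to space at T_e = [S(1−α)/(4σ)]^(1/4) = 78.17 K.
For a single slab of emissivity ε, T_s⁴ = 2T_e⁴/(2−ε); thus T_s = 78.17·(1.942)^(1/4) = 92.28 K.
The atmosphere warms the surface by 14.11 K.

14 kelvin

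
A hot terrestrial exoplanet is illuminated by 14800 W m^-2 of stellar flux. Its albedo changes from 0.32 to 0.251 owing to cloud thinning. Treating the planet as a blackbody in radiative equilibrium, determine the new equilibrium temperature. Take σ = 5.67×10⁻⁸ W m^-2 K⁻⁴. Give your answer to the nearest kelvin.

New equilibrium: T₂ = [(1−0.251)·14800/(4σ)]^(1/4) = 470.2 K.

470 K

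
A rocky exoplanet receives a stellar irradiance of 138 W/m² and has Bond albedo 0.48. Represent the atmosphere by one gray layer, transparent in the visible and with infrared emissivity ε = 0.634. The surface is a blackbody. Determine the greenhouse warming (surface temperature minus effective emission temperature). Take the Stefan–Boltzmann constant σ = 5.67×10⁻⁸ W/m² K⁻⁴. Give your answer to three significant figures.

Effective emission temperature (TOA balance): σT_e⁴ = S(1−α)/4 = 17.94 W/m² → T_e = 133.4 K.
Surface balance with a leaky layer gives σT_s⁴ = σT_e⁴·2/(2−ε), so T_s = T_e·[2/(2−0.634)]^(1/4) = 146.7 K.
T_s − T_e = 146.7 − 133.4 = 13.34 K.

13.3 K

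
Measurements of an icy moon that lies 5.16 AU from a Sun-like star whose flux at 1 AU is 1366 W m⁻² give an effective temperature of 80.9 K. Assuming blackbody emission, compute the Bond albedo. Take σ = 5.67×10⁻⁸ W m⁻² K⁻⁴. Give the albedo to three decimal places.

By the inverse-square law, S = 1366/5.16² = 51.30 W m⁻².
From σT⁴ = S(1−α)/4 we invert for α: 1−α = 4σT⁴/S.
σT⁴ = 2.429 W m⁻², so 4σT⁴ = 9.715 W m⁻².
Hence α = 1 − 9.715/51.30 = 0.8106.

0.811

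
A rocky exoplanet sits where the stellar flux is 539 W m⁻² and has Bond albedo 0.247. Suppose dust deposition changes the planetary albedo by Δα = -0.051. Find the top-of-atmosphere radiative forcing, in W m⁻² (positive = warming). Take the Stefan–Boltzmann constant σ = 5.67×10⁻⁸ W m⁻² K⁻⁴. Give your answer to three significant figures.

ΔF = −(S/4)Δα = −(539.0/4)×(-0.051) = 6.872 W m⁻².

6.87 W m⁻²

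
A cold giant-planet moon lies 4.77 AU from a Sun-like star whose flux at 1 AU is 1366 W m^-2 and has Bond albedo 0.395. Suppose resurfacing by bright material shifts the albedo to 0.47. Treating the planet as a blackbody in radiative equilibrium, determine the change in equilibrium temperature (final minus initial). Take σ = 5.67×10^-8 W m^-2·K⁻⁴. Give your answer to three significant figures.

Flux at the orbit: S = 1366/(4.77)² = 60.04 W m^-2.
Before: T₁ = [60.04·0.605/(4σ)]^(1/4) = 112.5 K.
After:  T₂ = [60.04·0.53/(4σ)]^(1/4) = 108.8 K.
Change: 108.8 − 112.5 = -3.661 K.

-3.66 K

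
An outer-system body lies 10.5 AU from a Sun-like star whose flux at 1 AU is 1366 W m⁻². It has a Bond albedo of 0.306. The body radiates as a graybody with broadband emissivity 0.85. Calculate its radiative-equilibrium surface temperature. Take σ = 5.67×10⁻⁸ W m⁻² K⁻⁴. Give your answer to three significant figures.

Flux at the orbit: S = 1366/(10.5)² = 12.39 W m⁻².
Absorbed flux (global mean): S(1−α)/4 = 12.39·0.694/4 = 2.150 W m⁻².
Equating to εσT⁴ with ε = 0.85: T = (2.150/0.85σ)^(1/4) = 81.72 K.

81.7 K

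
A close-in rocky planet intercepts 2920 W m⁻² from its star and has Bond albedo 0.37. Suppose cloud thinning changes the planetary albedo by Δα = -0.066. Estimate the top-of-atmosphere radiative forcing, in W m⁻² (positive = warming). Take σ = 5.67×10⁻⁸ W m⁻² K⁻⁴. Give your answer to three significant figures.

48.2 W m⁻²

TOA radiative forcing: ΔF = −S·Δα/4 = −2920·(-0.066)/4 = 48.18 W m⁻².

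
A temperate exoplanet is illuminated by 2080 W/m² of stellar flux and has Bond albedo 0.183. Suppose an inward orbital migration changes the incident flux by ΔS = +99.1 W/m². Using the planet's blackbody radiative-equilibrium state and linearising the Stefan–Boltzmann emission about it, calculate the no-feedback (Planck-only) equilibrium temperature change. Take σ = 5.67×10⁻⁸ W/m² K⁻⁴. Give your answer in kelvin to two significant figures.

3.5 K

Reference equilibrium: T_e = [S(1−α)/(4σ)]^(1/4) = 294.2 K.
Only a fraction (1−α) is absorbed and it's spread over 4πR², so ΔF = (1−α)ΔS/4 = 20.24 W/m².
Linearising σT⁴ gives d(σT⁴)/dT = 4σT_e³ = 5.776 W/m² per K.
ΔT₀ = ΔF/λ_P = 20.24/5.776 = 3.50 K.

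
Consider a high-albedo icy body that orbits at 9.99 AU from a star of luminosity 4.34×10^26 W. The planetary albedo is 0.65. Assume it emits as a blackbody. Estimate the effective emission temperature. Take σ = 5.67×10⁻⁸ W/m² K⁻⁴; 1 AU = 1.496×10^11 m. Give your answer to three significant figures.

69.9 K

d = 9.99 × 1.496×10^11 m = 1.495×10^12 m.
Spreading L over a sphere of radius d: S = 4.34×10^26/(4π·1.49×10^12²) = 15.46 W/m².
Averaging over the sphere, the absorbed flux is S(1−α)/4 = 1.353 W/m².
Balancing against σT⁴: T = (1.353/5.67×10⁻⁸)^(1/4) = 69.89 K.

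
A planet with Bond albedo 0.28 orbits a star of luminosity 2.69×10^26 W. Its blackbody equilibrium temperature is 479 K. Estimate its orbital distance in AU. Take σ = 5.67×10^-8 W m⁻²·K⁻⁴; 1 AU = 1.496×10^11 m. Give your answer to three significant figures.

The flux needed for this T is 4σT⁴/(1−0.28) = 16580 W m⁻².
Then d = [L/(4πS)]^(1/2) = 3.593×10^10 m, i.e. 0.2402 AU.

0.240 AU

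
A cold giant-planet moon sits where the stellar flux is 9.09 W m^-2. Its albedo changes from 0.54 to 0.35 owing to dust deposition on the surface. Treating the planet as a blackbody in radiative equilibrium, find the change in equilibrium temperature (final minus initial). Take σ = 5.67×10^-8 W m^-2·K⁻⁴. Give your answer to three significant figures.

Before: T₁ = [9.090·0.46/(4σ)]^(1/4) = 65.53 K.
After:  T₂ = [9.090·0.65/(4σ)]^(1/4) = 71.44 K.
Change: 71.44 − 65.53 = 5.916 K.

5.92 K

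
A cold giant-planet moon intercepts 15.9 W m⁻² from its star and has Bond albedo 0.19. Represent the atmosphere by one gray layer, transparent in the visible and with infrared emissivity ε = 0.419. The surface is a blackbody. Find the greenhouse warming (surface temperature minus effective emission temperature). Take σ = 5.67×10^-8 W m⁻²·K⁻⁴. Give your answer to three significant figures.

5.25 K

The planet radiates to space at T_e = [S(1−α)/(4σ)]^(1/4) = 86.81 K.
The surface balance (absorbed SW + ε·downward IR = σT_s⁴) with T_a⁴ = T_s⁴/2 reduces to T_s = T_e·[2/(2−ε)]^¼ = 92.06 K.
T_s − T_e = 92.06 − 86.81 = 5.255 K.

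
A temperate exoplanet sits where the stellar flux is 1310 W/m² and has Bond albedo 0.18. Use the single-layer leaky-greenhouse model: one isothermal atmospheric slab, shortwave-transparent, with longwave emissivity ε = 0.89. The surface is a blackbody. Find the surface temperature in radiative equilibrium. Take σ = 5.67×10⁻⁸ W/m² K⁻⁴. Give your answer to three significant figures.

304 K

The planet radiates to space at T_e = [S(1−α)/(4σ)]^(1/4) = 262.3 K.
The surface balance (absorbed SW + ε·downward IR = σT_s⁴) with T_a⁴ = T_s⁴/2 reduces to T_s = T_e·[2/(2−ε)]^¼ = 303.9 K.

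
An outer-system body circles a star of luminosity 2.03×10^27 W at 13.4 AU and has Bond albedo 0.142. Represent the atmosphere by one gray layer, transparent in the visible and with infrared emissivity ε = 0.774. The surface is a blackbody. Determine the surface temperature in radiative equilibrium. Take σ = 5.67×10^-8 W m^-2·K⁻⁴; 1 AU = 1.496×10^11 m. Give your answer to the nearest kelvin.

126 K

d = 13.4 × 1.496×10^11 m = 2.005×10^12 m.
Spreading L over a sphere of radius d: S = 2.03×10^27/(4π·2.00×10^12²) = 40.20 W m^-2.
Effective emission temperature (TOA balance): σT_e⁴ = S(1−α)/4 = 8.623 W m^-2 → T_e = 111.0 K.
The surface balance (absorbed SW + ε·downward IR = σT_s⁴) with T_a⁴ = T_s⁴/2 reduces to T_s = T_e·[2/(2−ε)]^¼ = 125.5 K.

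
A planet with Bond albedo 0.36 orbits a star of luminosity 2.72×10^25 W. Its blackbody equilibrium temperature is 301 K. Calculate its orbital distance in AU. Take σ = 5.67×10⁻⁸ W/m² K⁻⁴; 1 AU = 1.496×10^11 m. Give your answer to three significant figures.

0.182 AU

Energy balance gives S = 4σT⁴/(1−α) = 2909 W/m².
S = L/(4πd²) → d = √(L/4πS) = √(2.72×10^25/(4π·2909)) = 2.728×10^10 m = 0.1823 AU.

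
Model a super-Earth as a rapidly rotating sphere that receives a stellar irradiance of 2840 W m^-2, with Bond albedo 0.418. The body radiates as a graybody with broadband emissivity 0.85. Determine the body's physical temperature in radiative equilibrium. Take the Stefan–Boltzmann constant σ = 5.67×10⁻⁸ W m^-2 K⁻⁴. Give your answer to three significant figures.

304 kelvin

The planet absorbs (1−α)S over its disc πR² and re-emits over 4πR², so the mean absorbed flux is (1−0.418)·2840/4 = 413.2 W m^-2.
Equating to εσT⁴ with ε = 0.85: T = (413.2/0.85σ)^(1/4) = 304.3 K.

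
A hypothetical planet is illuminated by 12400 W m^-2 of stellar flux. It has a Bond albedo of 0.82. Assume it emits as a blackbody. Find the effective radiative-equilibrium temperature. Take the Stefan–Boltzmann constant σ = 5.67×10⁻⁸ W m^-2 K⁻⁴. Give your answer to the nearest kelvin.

315 kelvin

The planet absorbs (1−α)S over its disc πR² and re-emits over 4πR², so the mean absorbed flux is (1−0.82)·12400/4 = 558.0 W m^-2.
Balancing against σT⁴: T = (558.0/5.67×10⁻⁸)^(1/4) = 315.0 K.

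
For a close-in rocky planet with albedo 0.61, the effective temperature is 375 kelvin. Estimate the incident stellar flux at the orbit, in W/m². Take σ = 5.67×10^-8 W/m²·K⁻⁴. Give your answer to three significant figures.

11500 W/m²

Invert the energy balance for S: S = 4σT⁴/(1−α).
The emitted flux is σT⁴ = 1121 W/m².
So S = 4×1121/(1−0.61) = 11500 W/m².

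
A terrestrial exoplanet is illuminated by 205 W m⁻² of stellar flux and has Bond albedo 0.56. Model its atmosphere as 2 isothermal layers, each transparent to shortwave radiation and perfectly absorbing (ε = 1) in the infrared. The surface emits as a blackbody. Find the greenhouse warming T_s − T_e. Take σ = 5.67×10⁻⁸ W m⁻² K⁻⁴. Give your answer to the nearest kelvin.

45 K

OLR = S(1−α)/4 = 22.55 W m⁻²; the top layer radiates at T_e = 141.2 K.
T_s = (N+1)^(1/4)·T_e = 185.9 K.
Warming: T_s − T_e = 44.64 K.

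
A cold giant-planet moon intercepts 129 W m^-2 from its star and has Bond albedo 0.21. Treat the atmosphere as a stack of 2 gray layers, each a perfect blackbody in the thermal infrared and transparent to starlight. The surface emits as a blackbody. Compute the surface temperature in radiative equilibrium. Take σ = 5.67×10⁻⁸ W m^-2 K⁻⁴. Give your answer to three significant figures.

Top-of-atmosphere balance: σT_e⁴ = S(1−α)/4 = 25.48 W m^-2 → T_e = 145.6 K.
For an N-layer opaque stack, T_s⁴ = (N+1)T_e⁴, hence T_s = (3)^(1/4)×145.6 K = 191.6 K.

192 K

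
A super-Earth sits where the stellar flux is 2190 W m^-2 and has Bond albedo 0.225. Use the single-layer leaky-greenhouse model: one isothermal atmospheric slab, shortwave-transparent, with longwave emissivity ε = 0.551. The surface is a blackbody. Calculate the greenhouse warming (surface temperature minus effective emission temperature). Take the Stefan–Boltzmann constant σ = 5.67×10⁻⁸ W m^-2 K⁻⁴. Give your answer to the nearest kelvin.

25 K

At the top of the atmosphere, σT_e⁴ = S(1−α)/4 = 424.3 W m^-2, giving T_e = 294.1 K.
Surface balance with a leaky layer gives σT_s⁴ = σT_e⁴·2/(2−ε), so T_s = T_e·[2/(2−0.551)]^(1/4) = 318.8 K.
The atmosphere warms the surface by 24.68 K.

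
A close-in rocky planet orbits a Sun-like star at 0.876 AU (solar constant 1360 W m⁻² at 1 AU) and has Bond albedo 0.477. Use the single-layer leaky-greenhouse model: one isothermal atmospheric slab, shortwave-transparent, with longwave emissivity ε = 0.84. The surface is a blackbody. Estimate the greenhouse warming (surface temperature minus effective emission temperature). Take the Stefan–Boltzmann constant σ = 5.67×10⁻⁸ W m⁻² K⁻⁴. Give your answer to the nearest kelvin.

37 K

By the inverse-square law, S = 1360/0.876² = 1772 W m⁻².
Effective emission temperature (TOA balance): σT_e⁴ = S(1−α)/4 = 231.7 W m⁻² → T_e = 252.8 K.
Surface balance with a leaky layer gives σT_s⁴ = σT_e⁴·2/(2−ε), so T_s = T_e·[2/(2−0.84)]^(1/4) = 289.7 K.
Greenhouse warming: T_s − T_e = 36.89 K.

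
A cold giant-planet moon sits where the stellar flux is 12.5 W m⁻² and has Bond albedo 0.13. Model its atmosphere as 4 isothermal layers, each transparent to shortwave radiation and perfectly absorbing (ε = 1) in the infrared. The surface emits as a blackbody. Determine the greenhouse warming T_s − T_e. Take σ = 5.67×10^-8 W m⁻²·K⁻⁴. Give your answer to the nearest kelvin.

41 K

OLR = S(1−α)/4 = 2.719 W m⁻²; the top layer radiates at T_e = 83.21 K.
Surface: T_s = (5)^¼·T_e = 124.4 K.
Warming: T_s − T_e = 41.22 K.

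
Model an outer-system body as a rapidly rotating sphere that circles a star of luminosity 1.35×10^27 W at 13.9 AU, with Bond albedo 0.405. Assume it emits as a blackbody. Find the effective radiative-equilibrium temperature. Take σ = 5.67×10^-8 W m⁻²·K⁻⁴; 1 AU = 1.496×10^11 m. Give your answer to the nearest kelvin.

d = 13.9 × 1.496×10^11 m = 2.079×10^12 m.
Spreading L over a sphere of radius d: S = 1.35×10^27/(4π·2.08×10^12²) = 24.84 W m⁻².
The planet absorbs (1−α)S over its disc πR² and re-emits over 4πR², so the mean absorbed flux is (1−0.405)·24.84/4 = 3.696 W m⁻².
In equilibrium σT⁴ equals this, so T = 89.85 K.

90 K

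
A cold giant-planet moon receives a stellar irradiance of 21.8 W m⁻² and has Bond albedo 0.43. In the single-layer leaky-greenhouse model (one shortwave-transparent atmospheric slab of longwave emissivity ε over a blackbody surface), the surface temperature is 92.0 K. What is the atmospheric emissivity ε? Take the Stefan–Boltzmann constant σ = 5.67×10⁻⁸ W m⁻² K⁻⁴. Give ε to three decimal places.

Effective temperature: T_e = [S(1−α)/(4σ)]^(1/4) = 86.03 K.
T_s⁴ = T_e⁴·2/(2−ε) → ε = 2 − 2(T_e/T_s)⁴ = 2 − 2·(86.03/92.0)⁴ = 0.4704.

0.470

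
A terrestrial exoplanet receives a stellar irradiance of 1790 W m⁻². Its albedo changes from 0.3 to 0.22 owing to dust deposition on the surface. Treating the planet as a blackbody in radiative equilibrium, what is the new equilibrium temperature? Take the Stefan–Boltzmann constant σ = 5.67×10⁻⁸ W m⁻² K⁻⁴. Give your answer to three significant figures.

280 kelvin

With the new albedo, S(1−α₂)/4 = 349.1 W m⁻², so T₂ = 280.1 K.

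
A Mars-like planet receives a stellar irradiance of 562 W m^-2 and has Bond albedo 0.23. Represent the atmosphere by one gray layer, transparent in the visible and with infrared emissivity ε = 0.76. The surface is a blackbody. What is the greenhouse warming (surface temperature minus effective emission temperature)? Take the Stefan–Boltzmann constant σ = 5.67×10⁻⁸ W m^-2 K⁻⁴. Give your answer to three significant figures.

The planet radiates to space at T_e = [S(1−α)/(4σ)]^(1/4) = 209.0 K.
The surface balance (absorbed SW + ε·downward IR = σT_s⁴) with T_a⁴ = T_s⁴/2 reduces to T_s = T_e·[2/(2−ε)]^¼ = 235.5 K.
The atmosphere warms the surface by 26.53 K.

26.5 K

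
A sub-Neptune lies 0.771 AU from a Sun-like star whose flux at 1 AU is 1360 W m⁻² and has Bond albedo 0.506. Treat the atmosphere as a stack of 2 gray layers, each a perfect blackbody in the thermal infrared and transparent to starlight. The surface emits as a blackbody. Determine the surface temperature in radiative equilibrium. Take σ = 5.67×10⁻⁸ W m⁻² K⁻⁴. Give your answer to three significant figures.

Irradiance scales as 1/d², so S = 1360 W m⁻² × (1/0.771)² = 2288 W m⁻².
OLR = S(1−α)/4 = 282.6 W m⁻²; the top layer radiates at T_e = 265.7 K.
Layer-by-layer balance gives σT_s⁴ = (N+1)σT_e⁴, so T_s = 3^¼·265.7 = 349.7 K.

350 K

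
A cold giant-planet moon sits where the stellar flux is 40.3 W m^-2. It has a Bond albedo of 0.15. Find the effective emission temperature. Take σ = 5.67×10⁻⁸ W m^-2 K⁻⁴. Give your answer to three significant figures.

The planet absorbs (1−α)S over its disc πR² and re-emits over 4πR², so the mean absorbed flux is (1−0.15)·40.30/4 = 8.564 W m^-2.
In equilibrium σT⁴ equals this, so T = 110.9 K.

111 K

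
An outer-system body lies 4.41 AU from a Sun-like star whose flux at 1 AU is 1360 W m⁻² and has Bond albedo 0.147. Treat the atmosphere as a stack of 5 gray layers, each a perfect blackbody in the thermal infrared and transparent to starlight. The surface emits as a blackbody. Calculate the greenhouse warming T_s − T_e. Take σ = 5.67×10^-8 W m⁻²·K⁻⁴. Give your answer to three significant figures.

72.0 kelvin

By the inverse-square law, S = 1360/4.41² = 69.93 W m⁻².
OLR = S(1−α)/4 = 14.91 W m⁻²; the top layer radiates at T_e = 127.3 K.
T_s = (N+1)^(1/4)·T_e = 199.3 K.
So the greenhouse effect raises the surface by 199.3 − 127.3 = 71.96 K.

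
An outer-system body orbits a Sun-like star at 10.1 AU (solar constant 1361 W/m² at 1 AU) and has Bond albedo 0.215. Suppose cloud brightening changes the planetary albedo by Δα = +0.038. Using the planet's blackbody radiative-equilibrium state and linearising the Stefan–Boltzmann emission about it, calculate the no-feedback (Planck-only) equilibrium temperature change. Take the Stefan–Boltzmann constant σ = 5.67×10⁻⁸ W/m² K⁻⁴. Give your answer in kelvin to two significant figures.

Flux at the orbit: S = 1361/(10.1)² = 13.34 W/m².
Reference equilibrium: T_e = [S(1−α)/(4σ)]^(1/4) = 82.43 K.
The change in absorbed flux is Δ[S(1−α)/4] = −SΔα/4 = -0.1267 W/m².
The Planck feedback parameter is 4σT_e³ = 0.1270 W/m²/K.
So ΔT₀ = -0.1267/0.1270 = -0.998 K.

-1.0 K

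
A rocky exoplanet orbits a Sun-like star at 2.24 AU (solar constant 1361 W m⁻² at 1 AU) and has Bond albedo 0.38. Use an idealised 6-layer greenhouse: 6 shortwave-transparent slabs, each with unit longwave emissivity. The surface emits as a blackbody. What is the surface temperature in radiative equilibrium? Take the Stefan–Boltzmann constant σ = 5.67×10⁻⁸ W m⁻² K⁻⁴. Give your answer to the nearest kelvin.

268 kelvin

Flux at the orbit: S = 1361/(2.24)² = 271.2 W m⁻².
OLR = S(1−α)/4 = 42.04 W m⁻²; the top layer radiates at T_e = 165.0 K.
Layer-by-layer balance gives σT_s⁴ = (N+1)σT_e⁴, so T_s = 7^¼·165.0 = 268.4 K.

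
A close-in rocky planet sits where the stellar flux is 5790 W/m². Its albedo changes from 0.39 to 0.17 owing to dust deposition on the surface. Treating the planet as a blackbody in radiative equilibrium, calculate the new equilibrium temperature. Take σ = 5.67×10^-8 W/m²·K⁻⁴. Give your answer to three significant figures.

New equilibrium: T₂ = [(1−0.17)·5790/(4σ)]^(1/4) = 381.5 K.

382 K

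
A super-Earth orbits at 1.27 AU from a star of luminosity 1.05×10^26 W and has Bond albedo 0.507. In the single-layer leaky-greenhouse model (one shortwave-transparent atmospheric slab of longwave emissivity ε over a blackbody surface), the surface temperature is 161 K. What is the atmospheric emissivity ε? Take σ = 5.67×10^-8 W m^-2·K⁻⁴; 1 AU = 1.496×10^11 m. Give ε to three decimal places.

0.502

Orbital distance: d = 1.27 AU = 1.900×10^11 m.
Flux at the orbit: S = L/(4πd²) = 1.05×10^26/(4π·(1.90×10^11)²) = 231.5 W m^-2.
Effective temperature: T_e = [S(1−α)/(4σ)]^(1/4) = 149.8 K.
Inverting T_s⁴ = 2T_e⁴/(2−ε): (T_e/T_s)⁴ = 0.7489, so ε = 2(1 − 0.7489) = 0.5023.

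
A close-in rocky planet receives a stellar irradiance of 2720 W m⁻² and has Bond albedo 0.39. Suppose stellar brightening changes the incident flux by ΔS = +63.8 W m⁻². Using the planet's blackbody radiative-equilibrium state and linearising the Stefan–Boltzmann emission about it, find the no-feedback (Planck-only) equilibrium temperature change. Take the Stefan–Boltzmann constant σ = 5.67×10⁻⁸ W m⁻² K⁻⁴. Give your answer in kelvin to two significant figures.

1.7 K

Reference equilibrium: T_e = [S(1−α)/(4σ)]^(1/4) = 292.5 K.
TOA radiative forcing: ΔF = (1−α)ΔS/4 = 0.61·(+63.8)/4 = 9.729 W m⁻².
Linearising σT⁴ gives d(σT⁴)/dT = 4σT_e³ = 5.673 W m⁻² per K.
ΔT₀ = ΔF/λ_P = 9.729/5.673 = 1.71 K.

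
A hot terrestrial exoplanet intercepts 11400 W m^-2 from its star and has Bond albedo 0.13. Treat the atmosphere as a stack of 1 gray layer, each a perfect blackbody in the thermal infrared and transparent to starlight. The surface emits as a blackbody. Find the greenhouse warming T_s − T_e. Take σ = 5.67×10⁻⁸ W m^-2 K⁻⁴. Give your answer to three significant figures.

86.5 K

OLR = S(1−α)/4 = 2480 W m^-2; the top layer radiates at T_e = 457.3 K.
T_s = (N+1)^(1/4)·T_e = 543.8 K.
So the greenhouse effect raises the surface by 543.8 − 457.3 = 86.52 K.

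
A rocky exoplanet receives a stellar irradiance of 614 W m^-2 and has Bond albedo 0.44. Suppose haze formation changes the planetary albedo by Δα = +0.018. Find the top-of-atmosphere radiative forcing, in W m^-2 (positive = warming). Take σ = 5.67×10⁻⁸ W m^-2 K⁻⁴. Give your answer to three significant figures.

TOA radiative forcing: ΔF = −S·Δα/4 = −614.0·(+0.018)/4 = -2.763 W m^-2.

-2.76 W m^-2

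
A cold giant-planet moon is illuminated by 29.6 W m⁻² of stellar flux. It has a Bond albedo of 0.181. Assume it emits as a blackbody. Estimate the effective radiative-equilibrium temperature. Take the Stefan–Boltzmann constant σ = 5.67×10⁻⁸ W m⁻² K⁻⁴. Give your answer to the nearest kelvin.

Averaging over the sphere, the absorbed flux is S(1−α)/4 = 6.061 W m⁻².
In equilibrium σT⁴ equals this, so T = 101.7 K.

102 K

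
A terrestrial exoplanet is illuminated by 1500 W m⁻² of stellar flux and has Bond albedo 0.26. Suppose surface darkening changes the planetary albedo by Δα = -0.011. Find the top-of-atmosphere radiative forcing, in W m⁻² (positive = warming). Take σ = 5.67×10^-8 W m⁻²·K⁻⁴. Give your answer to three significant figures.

4.12 W m⁻²

ΔF = −(S/4)Δα = −(1500/4)×(-0.011) = 4.125 W m⁻².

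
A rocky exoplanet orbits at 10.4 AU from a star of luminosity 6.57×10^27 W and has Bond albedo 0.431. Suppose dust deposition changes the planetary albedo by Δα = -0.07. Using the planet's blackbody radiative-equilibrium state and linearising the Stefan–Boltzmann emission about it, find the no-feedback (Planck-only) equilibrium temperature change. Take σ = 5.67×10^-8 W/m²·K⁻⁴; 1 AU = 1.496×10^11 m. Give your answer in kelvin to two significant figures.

Orbital distance: d = 10.4 AU = 1.556×10^12 m.
S = L/(4πd²) = 216.0 W/m².
The baseline emission temperature is T_e = 152.6 K.
The change in absorbed flux is Δ[S(1−α)/4] = −SΔα/4 = 3.780 W/m².
Planck response: λ_P = 4σT_e³ = 4·5.67×10⁻⁸·(152.6)³ = 0.8055 W/m²/K.
So ΔT₀ = 3.780/0.8055 = 4.69 K.

4.7 K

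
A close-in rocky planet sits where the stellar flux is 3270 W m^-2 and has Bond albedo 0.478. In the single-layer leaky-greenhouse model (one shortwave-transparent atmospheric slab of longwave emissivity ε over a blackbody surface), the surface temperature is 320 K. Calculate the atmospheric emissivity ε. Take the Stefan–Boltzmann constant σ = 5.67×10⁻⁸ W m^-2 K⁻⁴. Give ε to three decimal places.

TOA balance gives T_e = 294.5 K.
T_s⁴ = T_e⁴·2/(2−ε) → ε = 2 − 2(T_e/T_s)⁴ = 2 − 2·(294.5/320)⁴ = 0.5645.

0.564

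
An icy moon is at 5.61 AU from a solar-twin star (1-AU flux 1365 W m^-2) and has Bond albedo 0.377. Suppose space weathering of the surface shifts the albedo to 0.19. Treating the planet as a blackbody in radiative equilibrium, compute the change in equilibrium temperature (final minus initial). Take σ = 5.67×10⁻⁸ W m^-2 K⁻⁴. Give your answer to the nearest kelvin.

7 K

Flux at the orbit: S = 1365/(5.61)² = 43.37 W m^-2.
Before: T₁ = [43.37·0.623/(4σ)]^(1/4) = 104.5 K.
After:  T₂ = [43.37·0.81/(4σ)]^(1/4) = 111.6 K.
ΔT = T₂ − T₁ = 7.086 K.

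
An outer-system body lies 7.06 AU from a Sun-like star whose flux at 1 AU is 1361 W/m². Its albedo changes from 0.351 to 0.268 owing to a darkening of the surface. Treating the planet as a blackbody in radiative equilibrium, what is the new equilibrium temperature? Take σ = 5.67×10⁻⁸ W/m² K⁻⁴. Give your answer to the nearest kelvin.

97 K

Flux at the orbit: S = 1361/(7.06)² = 27.31 W/m².
With the new albedo, S(1−α₂)/4 = 4.997 W/m², so T₂ = 96.89 K.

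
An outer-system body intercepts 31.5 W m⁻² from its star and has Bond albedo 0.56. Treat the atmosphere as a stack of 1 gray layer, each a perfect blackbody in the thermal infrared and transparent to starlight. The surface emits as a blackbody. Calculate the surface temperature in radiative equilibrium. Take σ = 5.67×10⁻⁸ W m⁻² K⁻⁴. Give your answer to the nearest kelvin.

OLR = S(1−α)/4 = 3.465 W m⁻²; the top layer radiates at T_e = 88.42 K.
Layer-by-layer balance gives σT_s⁴ = (N+1)σT_e⁴, so T_s = 2^¼·88.42 = 105.1 K.

105 K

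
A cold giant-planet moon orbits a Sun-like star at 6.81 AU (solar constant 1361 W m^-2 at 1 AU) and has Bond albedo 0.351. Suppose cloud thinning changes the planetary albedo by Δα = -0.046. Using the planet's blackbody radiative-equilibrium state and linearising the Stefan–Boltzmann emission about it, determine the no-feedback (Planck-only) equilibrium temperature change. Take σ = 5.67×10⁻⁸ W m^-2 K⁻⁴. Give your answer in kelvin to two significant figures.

1.7 kelvin

Flux at the orbit: S = 1361/(6.81)² = 29.35 W m^-2.
Reference equilibrium: T_e = [S(1−α)/(4σ)]^(1/4) = 95.73 K.
The change in absorbed flux is Δ[S(1−α)/4] = −SΔα/4 = 0.3375 W m^-2.
The Planck feedback parameter is 4σT_e³ = 0.1990 W m^-2/K.
ΔT₀ = ΔF/λ_P = 0.3375/0.1990 = 1.70 K.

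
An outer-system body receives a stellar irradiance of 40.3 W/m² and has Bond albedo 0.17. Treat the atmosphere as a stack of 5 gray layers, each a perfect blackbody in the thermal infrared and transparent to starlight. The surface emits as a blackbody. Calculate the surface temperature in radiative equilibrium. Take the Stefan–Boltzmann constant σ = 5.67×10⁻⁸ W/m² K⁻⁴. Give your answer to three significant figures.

172 kelvin

Top-of-atmosphere balance: σT_e⁴ = S(1−α)/4 = 8.362 W/m² → T_e = 110.2 K.
For an N-layer opaque stack, T_s⁴ = (N+1)T_e⁴, hence T_s = (6)^(1/4)×110.2 K = 172.5 K.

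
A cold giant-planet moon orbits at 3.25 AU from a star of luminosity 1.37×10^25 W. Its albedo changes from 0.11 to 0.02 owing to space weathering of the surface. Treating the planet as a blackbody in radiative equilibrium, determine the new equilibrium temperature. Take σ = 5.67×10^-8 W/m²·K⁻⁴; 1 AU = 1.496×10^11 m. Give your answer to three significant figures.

d = 3.25 × 1.496×10^11 m = 4.862×10^11 m.
S = L/(4πd²) = 4.612 W/m².
T₂ = [S(1−α₂)/(4σ)]^(1/4) = [4.612·0.98/(4σ)]^(1/4) = 66.81 K.

66.8 kelvin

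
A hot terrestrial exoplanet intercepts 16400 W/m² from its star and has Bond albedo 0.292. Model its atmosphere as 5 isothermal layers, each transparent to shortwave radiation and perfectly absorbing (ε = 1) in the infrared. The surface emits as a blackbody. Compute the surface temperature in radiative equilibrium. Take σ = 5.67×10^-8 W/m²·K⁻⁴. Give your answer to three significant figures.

OLR = S(1−α)/4 = 2903 W/m²; the top layer radiates at T_e = 475.7 K.
Layer-by-layer balance gives σT_s⁴ = (N+1)σT_e⁴, so T_s = 6^¼·475.7 = 744.5 K.

744 K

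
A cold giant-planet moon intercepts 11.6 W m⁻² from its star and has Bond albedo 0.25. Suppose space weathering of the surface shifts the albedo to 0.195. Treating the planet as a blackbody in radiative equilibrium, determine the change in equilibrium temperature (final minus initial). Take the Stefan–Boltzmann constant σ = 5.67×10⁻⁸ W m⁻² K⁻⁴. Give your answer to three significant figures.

1.40 K

Before: T₁ = [11.60·0.75/(4σ)]^(1/4) = 78.70 K.
After:  T₂ = [11.60·0.805/(4σ)]^(1/4) = 80.10 K.
Change: 80.10 − 78.70 = 1.405 K.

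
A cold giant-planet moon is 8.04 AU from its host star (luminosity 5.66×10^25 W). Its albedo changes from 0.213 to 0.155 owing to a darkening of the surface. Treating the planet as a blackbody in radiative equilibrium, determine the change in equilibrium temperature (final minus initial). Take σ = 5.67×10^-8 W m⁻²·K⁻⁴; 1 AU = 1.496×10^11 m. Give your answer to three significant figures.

Orbital distance: d = 8.04 AU = 1.203×10^12 m.
Spreading L over a sphere of radius d: S = 5.66×10^25/(4π·1.20×10^12²) = 3.113 W m⁻².
Initial: T₁ = [S(1−0.213)/(4σ)]^(1/4) = 57.33 K.
Final:   T₂ = [S(1−0.155)/(4σ)]^(1/4) = 58.36 K.
ΔT = T₂ − T₁ = 1.028 K.

1.03 K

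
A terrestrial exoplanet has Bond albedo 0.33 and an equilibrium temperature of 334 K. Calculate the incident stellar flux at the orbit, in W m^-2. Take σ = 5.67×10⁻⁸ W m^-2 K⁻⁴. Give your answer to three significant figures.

Invert the energy balance for S: S = 4σT⁴/(1−α).
σT⁴ = 5.67×10⁻⁸·(334)⁴ = 705.6 W m^-2.
So S = 4×705.6/(1−0.33) = 4213 W m^-2.

4210 W m^-2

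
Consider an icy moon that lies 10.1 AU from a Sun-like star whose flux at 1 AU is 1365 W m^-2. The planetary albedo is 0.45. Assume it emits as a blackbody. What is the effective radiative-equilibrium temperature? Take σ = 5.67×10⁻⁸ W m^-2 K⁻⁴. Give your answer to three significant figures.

Irradiance scales as 1/d², so S = 1365 W m^-2 × (1/10.1)² = 13.38 W m^-2.
Absorbed flux (global mean): S(1−α)/4 = 13.38·0.55/4 = 1.840 W m^-2.
Balancing against σT⁴: T = (1.840/5.67×10⁻⁸)^(1/4) = 75.47 K.

75.5 kelvin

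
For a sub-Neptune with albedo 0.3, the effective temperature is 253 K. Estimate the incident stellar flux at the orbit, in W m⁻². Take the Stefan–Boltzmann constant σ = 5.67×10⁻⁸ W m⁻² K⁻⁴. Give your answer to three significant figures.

From S(1−α)/4 = σT⁴: S = 4σT⁴/(1−α).
σT⁴ = 5.67×10⁻⁸·(253)⁴ = 232.3 W m⁻².
So S = 4×232.3/(1−0.3) = 1327 W m⁻².

1330 W m⁻²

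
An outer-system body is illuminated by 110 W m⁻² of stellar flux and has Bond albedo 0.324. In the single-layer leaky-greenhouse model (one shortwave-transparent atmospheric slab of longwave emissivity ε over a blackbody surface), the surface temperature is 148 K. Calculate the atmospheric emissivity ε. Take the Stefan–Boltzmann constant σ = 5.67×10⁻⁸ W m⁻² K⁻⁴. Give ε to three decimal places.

First, T_e = [110.0·(1−0.324)/(4σ)]^(1/4) = 134.6 K.
Inverting T_s⁴ = 2T_e⁴/(2−ε): (T_e/T_s)⁴ = 0.6834, so ε = 2(1 − 0.6834) = 0.6333.

0.633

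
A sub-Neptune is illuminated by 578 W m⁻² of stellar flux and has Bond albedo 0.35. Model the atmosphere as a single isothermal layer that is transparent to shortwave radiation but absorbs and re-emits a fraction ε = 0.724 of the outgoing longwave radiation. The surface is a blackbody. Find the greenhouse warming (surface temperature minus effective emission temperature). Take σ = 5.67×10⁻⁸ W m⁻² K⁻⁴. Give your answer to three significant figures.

The planet radiates to space at T_e = [S(1−α)/(4σ)]^(1/4) = 201.7 K.
The surface balance (absorbed SW + ε·downward IR = σT_s⁴) with T_a⁴ = T_s⁴/2 reduces to T_s = T_e·[2/(2−ε)]^¼ = 225.7 K.
The atmosphere warms the surface by 23.99 K.

24.0 K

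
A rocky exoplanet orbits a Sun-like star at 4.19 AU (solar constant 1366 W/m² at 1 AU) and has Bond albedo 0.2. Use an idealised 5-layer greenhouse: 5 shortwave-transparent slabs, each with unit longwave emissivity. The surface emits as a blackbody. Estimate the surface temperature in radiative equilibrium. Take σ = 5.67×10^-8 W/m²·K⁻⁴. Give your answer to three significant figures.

201 kelvin

Irradiance scales as 1/d², so S = 1366 W/m² × (1/4.19)² = 77.81 W/m².
Top-of-atmosphere balance: σT_e⁴ = S(1−α)/4 = 15.56 W/m² → T_e = 128.7 K.
Layer-by-layer balance gives σT_s⁴ = (N+1)σT_e⁴, so T_s = 6^¼·128.7 = 201.4 K.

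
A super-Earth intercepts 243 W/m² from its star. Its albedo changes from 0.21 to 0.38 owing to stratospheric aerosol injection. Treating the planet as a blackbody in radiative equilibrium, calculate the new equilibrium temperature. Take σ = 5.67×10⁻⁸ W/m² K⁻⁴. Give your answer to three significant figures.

161 kelvin

With the new albedo, S(1−α₂)/4 = 37.66 W/m², so T₂ = 160.5 K.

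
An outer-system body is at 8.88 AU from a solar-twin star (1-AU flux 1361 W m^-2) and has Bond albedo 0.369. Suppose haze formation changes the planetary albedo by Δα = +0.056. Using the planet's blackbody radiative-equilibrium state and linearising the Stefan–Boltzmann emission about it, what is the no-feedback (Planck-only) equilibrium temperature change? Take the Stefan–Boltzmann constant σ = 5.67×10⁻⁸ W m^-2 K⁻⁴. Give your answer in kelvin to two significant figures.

-1.8 kelvin

Irradiance scales as 1/d², so S = 1361 W m^-2 × (1/8.88)² = 17.26 W m^-2.
The baseline emission temperature is T_e = 83.24 K.
ΔF = −(S/4)Δα = −(17.26/4)×(+0.056) = -0.2416 W m^-2.
Linearising σT⁴ gives d(σT⁴)/dT = 4σT_e³ = 0.1308 W m^-2 per K.
Hence the no-feedback warming is ΔF/(4σT_e³) = -1.85 K.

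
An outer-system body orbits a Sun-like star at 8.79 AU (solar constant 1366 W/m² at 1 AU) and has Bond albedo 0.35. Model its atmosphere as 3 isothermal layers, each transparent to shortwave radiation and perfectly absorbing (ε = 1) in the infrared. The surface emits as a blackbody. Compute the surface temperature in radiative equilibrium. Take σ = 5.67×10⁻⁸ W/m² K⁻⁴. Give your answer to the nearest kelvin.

119 K

Irradiance scales as 1/d², so S = 1366 W/m² × (1/8.79)² = 17.68 W/m².
OLR = S(1−α)/4 = 2.873 W/m²; the top layer radiates at T_e = 84.37 K.
Layer-by-layer balance gives σT_s⁴ = (N+1)σT_e⁴, so T_s = 4^¼·84.37 = 119.3 K.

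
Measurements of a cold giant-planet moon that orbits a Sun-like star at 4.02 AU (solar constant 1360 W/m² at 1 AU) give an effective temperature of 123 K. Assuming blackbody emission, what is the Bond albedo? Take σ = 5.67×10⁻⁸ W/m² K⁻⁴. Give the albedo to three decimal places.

0.383

Flux at the orbit: S = 1360/(4.02)² = 84.16 W/m².
From σT⁴ = S(1−α)/4 we invert for α: 1−α = 4σT⁴/S.
σT⁴ = 12.98 W/m², so 4σT⁴ = 51.91 W/m².
Hence α = 1 − 51.91/84.16 = 0.3832.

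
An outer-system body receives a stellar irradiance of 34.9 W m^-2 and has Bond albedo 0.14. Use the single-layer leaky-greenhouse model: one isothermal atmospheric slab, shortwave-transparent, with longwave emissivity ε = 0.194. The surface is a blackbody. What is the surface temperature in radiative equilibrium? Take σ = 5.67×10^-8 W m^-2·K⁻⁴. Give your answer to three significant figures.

Effective emission temperature (TOA balance): σT_e⁴ = S(1−α)/4 = 7.503 W m^-2 → T_e = 107.3 K.
Surface balance with a leaky layer gives σT_s⁴ = σT_e⁴·2/(2−ε), so T_s = T_e·[2/(2−0.194)]^(1/4) = 110.0 K.

110 K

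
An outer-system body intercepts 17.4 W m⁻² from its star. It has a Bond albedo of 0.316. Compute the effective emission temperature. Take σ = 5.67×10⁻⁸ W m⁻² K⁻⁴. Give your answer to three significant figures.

The planet absorbs (1−α)S over its disc πR² and re-emits over 4πR², so the mean absorbed flux is (1−0.316)·17.40/4 = 2.975 W m⁻².
Balancing against σT⁴: T = (2.975/5.67×10⁻⁸)^(1/4) = 85.11 K.

85.1 kelvin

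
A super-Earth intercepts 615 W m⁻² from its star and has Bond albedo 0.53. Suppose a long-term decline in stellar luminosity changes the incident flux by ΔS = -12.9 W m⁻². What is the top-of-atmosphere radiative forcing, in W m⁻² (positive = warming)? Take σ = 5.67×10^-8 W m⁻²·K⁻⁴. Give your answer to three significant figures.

-1.52 W m⁻²

TOA radiative forcing: ΔF = (1−α)ΔS/4 = 0.47·(-12.9)/4 = -1.516 W m⁻².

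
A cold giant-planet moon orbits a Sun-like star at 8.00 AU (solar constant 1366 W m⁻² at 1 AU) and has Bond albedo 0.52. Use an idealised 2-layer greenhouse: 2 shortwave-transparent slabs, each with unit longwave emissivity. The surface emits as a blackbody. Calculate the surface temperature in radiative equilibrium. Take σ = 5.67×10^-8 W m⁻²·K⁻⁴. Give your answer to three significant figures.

By the inverse-square law, S = 1366/8.00² = 21.34 W m⁻².
OLR = S(1−α)/4 = 2.561 W m⁻²; the top layer radiates at T_e = 81.98 K.
With N = 2 opaque layers, T_s = (N+1)^(1/4)·T_e = 3^(1/4)·81.98 = 107.9 K.

108 K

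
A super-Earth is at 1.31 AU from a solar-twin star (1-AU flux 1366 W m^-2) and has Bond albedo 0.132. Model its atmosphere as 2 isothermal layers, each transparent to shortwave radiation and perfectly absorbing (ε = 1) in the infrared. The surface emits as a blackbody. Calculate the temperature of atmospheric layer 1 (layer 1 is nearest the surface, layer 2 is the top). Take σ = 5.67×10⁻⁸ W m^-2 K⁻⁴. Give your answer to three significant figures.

Irradiance scales as 1/d², so S = 1366 W m^-2 × (1/1.31)² = 796.0 W m^-2.
Top-of-atmosphere balance: σT_e⁴ = S(1−α)/4 = 172.7 W m^-2 → T_e = 234.9 K.
Each opaque layer satisfies 2T_j⁴ = T_{j−1}⁴ + T_{j+1}⁴, giving T_k⁴ = (N+1−k)T_e⁴.
T_1 = (2)^(1/4)·234.9 = 279.4 K.

279 K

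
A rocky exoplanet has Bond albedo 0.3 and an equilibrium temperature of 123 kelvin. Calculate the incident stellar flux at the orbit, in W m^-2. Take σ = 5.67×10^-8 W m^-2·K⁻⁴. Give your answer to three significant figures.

74.2 W m^-2

From S(1−α)/4 = σT⁴: S = 4σT⁴/(1−α).
The emitted flux is σT⁴ = 12.98 W m^-2.
So S = 4×12.98/(1−0.3) = 74.16 W m^-2.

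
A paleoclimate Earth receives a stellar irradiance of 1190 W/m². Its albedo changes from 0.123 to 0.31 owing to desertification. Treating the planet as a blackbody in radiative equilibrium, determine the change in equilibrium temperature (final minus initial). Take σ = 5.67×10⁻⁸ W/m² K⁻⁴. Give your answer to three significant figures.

Before: T₁ = [1190·0.877/(4σ)]^(1/4) = 260.5 K.
After:  T₂ = [1190·0.69/(4σ)]^(1/4) = 245.3 K.
ΔT = T₂ − T₁ = -15.16 K.

-15.2 K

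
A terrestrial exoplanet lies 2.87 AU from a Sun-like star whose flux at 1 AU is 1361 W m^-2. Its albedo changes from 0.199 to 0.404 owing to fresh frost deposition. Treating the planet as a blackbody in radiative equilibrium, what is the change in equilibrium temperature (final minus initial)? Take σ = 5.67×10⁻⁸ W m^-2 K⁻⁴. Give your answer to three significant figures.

Flux at the orbit: S = 1361/(2.87)² = 165.2 W m^-2.
Initial: T₁ = [S(1−0.199)/(4σ)]^(1/4) = 155.4 K.
After:  T₂ = [165.2·0.596/(4σ)]^(1/4) = 144.4 K.
Change: 144.4 − 155.4 = -11.07 K.

-11.1 K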